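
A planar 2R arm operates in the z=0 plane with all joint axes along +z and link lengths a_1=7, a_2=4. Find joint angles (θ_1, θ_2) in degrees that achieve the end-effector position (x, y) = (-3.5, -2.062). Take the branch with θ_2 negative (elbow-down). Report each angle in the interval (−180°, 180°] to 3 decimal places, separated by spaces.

-120.003 -150.002

cos θ_2 = (16.5018−7²−4²)/(2·7·4) = -0.8660; θ_2 = -150.0015° (elbow-down)
β = atan2(-2.0620,-3.5000) = -149.4958°; ψ = atan2(-1.9999,3.5358) = -29.4929°
θ_1 = β − ψ = -120.0029°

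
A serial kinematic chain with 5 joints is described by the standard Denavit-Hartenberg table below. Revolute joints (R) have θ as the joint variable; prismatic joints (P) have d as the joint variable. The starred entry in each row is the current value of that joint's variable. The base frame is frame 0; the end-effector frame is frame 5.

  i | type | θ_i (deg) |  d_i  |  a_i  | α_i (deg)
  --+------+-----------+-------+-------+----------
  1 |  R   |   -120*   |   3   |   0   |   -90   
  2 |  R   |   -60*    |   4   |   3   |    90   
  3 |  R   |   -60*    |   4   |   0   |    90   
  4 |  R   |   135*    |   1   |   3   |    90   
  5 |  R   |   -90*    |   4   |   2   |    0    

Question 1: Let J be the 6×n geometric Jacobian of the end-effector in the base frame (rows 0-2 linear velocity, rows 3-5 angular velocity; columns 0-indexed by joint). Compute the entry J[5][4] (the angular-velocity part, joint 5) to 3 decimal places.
axis z_4 = (-0.3125,0.6834,0.6597); lever o_n−o_4 = (-0.8171,1.4837,4.1390)
cross product → J_v[:, 4] = (1.8498,0.7545,0.0947)
J_ω[:, 4] = z_4
entry J[5][4] = 0.6597

0.660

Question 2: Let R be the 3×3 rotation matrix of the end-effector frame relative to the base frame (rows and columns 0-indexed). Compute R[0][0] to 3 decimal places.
0.217

End-effector x-axis (col 0 of R) = (0.2165,-0.6250,0.7500)
R[0][0] = 0.2165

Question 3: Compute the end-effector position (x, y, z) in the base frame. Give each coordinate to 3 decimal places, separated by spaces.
after link 1: o_1 = (0.0000, 0.0000, 3.0000)
after link 2: o_2 = (2.7141, -3.2990, 5.5981)
after link 3: o_3 = (4.4462, -0.2990, 7.5981)
after link 4: o_4 = (7.0044, 1.4577, 6.9902)
after link 5: o_5 = (6.1872, 2.9414, 11.1291)

6.187 2.941 11.129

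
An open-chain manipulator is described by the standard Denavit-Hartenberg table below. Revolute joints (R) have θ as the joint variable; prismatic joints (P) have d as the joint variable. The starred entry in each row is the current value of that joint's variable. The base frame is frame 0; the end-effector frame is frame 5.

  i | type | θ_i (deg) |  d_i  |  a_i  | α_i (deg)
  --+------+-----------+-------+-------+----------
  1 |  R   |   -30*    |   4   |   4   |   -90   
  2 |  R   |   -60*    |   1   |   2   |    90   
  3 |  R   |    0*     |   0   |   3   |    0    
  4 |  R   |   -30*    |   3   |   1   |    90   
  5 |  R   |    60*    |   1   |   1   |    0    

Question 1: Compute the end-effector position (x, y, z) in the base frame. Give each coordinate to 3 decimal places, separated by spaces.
after link 1: o_1 = (3.4641, -2.0000, 4.0000)
after link 2: o_2 = (4.8301, -1.6340, 5.7321)
after link 3: o_3 = (6.1292, -2.3840, 8.3301)
after link 4: o_4 = (4.0042, -1.7345, 10.5801)
after link 5: o_5 = (2.7676, -2.3092, 10.9551)

2.768 -2.309 10.955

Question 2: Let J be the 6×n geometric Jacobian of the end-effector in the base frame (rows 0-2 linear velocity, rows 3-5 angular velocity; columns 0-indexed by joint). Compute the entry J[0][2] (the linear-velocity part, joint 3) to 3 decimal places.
2.599

axis z_2 = (-0.7500,0.4330,0.5000); lever o_n−o_2 = (-2.0625,-0.6752,5.2231)
cross product → J_v[:, 2] = (2.5993,2.8861,1.3995)
J_ω[:, 2] = z_2
entry J[0][2] = 2.5993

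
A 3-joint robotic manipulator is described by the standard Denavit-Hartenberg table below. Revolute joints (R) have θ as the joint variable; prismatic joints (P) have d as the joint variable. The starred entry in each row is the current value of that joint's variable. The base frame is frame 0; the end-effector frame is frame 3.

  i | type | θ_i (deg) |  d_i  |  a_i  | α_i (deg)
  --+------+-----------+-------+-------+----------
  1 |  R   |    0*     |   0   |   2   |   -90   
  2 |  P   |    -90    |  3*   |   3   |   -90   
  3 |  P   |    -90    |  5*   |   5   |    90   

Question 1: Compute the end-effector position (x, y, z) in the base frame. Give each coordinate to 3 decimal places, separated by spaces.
7.000 8.000 3.000

after link 1: o_1 = (2.0000, 0.0000, 0.0000)
after link 2: o_2 = (2.0000, 3.0000, 3.0000)
after link 3: o_3 = (7.0000, 8.0000, 3.0000)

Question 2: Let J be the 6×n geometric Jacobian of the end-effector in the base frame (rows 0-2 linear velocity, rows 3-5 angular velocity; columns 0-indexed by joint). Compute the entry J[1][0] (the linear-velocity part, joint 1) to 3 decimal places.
7.000

axis z_0 = ẑ; lever o_n−o_0 = (7.0000,8.0000,3.0000)
cross product → J_v[:, 0] = (-8.0000,7.0000,0.0000)
J_ω[:, 0] = z_0
entry J[1][0] = 7.0000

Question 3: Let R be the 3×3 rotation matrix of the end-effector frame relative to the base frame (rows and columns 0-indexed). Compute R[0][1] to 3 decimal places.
End-effector y-axis (col 1 of R) = (1.0000,0.0000,-0.0000)
R[0][1] = 1.0000

1.000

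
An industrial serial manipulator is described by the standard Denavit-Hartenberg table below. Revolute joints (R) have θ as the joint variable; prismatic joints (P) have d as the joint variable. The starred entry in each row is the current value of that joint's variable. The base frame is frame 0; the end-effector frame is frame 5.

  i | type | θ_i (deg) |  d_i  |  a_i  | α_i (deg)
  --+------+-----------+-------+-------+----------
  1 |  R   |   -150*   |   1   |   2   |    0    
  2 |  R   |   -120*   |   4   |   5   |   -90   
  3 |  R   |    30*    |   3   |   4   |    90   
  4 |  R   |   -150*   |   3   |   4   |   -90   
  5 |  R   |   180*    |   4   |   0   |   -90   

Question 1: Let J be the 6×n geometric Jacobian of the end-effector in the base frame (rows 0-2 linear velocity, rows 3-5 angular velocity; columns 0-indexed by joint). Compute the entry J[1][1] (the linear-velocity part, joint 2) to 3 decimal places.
2.464

axis z_1 = (0.0000,0.0000,1.0000); lever o_n−o_1 = (2.4641,8.6962,5.3301)
cross product → J_v[:, 1] = (-8.6962,2.4641,0.0000)
J_ω[:, 1] = z_1
entry J[1][1] = 2.4641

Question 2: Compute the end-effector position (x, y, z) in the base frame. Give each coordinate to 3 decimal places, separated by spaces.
after link 1: o_1 = (-1.7321, -1.0000, 1.0000)
after link 2: o_2 = (-1.7321, 4.0000, 5.0000)
after link 3: o_3 = (-4.7321, 7.4641, 3.0000)
after link 4: o_4 = (-2.7321, 5.9641, 7.3301)
after link 5: o_5 = (0.7321, 7.6962, 6.3301)

0.732 7.696 6.330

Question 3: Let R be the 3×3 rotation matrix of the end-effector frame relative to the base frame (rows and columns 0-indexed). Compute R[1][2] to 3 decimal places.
0.500

End-effector z-axis (col 2 of R) = (-0.0000,0.5000,0.8660)
R[1][2] = 0.5000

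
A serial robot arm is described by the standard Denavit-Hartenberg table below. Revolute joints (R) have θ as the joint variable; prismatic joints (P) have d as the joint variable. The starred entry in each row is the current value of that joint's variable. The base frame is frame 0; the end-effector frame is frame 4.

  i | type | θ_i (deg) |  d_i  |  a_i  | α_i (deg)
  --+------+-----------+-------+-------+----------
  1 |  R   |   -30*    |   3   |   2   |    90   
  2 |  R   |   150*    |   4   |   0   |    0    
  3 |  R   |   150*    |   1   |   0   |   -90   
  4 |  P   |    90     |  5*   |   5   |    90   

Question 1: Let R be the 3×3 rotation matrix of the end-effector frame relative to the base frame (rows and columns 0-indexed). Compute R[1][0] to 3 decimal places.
0.866

End-effector x-axis (col 0 of R) = (0.5000,0.8660,-0.0000)
R[1][0] = 0.8660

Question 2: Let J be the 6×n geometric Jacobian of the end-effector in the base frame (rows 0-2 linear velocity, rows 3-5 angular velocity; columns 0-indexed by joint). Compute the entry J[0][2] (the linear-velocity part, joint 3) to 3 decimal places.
-2.165

axis z_2 = (-0.5000,-0.8660,0.0000); lever o_n−o_2 = (5.7500,1.2990,2.5000)
cross product → J_v[:, 2] = (-2.1651,1.2500,4.3301)
J_ω[:, 2] = z_2
entry J[0][2] = -2.1651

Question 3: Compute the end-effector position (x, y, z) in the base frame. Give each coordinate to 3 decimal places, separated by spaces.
after link 1: o_1 = (1.7321, -1.0000, 3.0000)
after link 2: o_2 = (-0.2679, -4.4641, 3.0000)
after link 3: o_3 = (-0.7679, -5.3301, 3.0000)
after link 4: o_4 = (5.4821, -3.1651, 5.5000)

5.482 -3.165 5.500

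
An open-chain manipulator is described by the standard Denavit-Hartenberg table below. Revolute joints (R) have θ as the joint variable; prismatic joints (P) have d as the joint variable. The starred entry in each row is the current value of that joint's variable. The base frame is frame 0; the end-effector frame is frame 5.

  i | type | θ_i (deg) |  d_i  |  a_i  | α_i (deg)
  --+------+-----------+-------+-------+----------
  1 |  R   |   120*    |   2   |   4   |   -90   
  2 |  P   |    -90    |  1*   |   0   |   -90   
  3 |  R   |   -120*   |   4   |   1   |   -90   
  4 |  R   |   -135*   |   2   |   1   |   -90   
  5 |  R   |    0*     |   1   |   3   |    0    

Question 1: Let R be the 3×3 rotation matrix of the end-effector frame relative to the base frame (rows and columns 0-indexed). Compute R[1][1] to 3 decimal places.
End-effector y-axis (col 1 of R) = (0.4330,0.2500,-0.8660)
R[1][1] = 0.2500

0.250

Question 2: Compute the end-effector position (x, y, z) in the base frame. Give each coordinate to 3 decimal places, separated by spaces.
after link 1: o_1 = (-2.0000, 3.4641, 2.0000)
after link 2: o_2 = (-2.8660, 2.9641, 2.0000)
after link 3: o_3 = (-5.6160, 5.9952, 1.5000)
after link 4: o_4 = (-6.3053, 6.4137, 3.5856)
after link 5: o_5 = (-6.6588, 9.4756, 4.2927)

-6.659 9.476 4.293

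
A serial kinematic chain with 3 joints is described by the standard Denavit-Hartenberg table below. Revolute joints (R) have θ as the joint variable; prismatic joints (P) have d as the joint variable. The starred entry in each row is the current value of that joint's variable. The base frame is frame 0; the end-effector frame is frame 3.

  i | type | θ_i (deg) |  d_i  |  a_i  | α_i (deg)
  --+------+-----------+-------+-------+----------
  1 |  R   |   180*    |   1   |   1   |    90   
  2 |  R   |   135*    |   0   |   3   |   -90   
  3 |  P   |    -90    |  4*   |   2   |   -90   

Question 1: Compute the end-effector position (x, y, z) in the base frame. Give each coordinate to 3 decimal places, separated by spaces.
after link 1: o_1 = (-1.0000, 0.0000, 1.0000)
after link 2: o_2 = (1.1213, -0.0000, 3.1213)
after link 3: o_3 = (3.9497, 2.0000, 0.2929)

3.950 2.000 0.293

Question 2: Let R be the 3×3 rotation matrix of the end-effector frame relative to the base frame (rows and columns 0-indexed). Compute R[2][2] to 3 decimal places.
0.707

End-effector z-axis (col 2 of R) = (0.7071,-0.0000,0.7071)
R[2][2] = 0.7071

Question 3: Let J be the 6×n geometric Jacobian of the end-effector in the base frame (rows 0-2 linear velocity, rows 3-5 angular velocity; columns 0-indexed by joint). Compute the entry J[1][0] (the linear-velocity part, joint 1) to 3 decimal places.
axis z_0 = ẑ; lever o_n−o_0 = (3.9497,2.0000,0.2929)
cross product → J_v[:, 0] = (-2.0000,3.9497,0.0000)
J_ω[:, 0] = z_0
entry J[1][0] = 3.9497

3.950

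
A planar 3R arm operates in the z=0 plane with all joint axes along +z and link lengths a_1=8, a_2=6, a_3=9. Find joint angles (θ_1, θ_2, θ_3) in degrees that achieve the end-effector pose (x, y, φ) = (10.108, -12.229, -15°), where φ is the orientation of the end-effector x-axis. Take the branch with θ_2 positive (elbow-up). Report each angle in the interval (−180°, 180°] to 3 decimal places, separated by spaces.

wrist centre = target − a_3·(cos φ, sin φ) = (1.4147, -9.8996)
cos θ_2 = (100.0039−8²−6²)/(2·8·6) = 0.0000; θ_2 = 89.9977° (elbow-up)
β = atan2(-9.8996,1.4147) = -81.8674°; ψ = atan2(6.0000,8.0002) = 36.8691°
θ_1 = β − ψ = -118.7365°
θ_3 = φ − θ_1 − θ_2 = 13.7388° (wrapped to (-180°,180°])

-118.736 89.998 13.739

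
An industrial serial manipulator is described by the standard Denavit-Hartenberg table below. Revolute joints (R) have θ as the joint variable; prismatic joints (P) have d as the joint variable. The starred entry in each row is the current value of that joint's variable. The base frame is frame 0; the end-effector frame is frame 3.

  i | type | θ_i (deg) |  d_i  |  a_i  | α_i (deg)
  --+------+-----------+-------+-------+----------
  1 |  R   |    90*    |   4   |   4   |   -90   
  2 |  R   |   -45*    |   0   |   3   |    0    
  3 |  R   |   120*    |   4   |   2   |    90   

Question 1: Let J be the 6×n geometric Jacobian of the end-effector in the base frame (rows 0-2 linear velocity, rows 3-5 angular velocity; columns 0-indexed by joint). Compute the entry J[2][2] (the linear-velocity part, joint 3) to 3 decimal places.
-0.518

axis z_2 = (-1.0000,0.0000,0.0000); lever o_n−o_2 = (-4.0000,0.5176,-1.9319)
cross product → J_v[:, 2] = (-0.0000,-1.9319,-0.5176)
J_ω[:, 2] = z_2
entry J[2][2] = -0.5176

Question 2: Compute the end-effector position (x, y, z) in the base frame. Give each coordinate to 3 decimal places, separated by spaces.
after link 1: o_1 = (0.0000, 4.0000, 4.0000)
after link 2: o_2 = (0.0000, 6.1213, 6.1213)
after link 3: o_3 = (-4.0000, 6.6390, 4.1895)

-4.000 6.639 4.189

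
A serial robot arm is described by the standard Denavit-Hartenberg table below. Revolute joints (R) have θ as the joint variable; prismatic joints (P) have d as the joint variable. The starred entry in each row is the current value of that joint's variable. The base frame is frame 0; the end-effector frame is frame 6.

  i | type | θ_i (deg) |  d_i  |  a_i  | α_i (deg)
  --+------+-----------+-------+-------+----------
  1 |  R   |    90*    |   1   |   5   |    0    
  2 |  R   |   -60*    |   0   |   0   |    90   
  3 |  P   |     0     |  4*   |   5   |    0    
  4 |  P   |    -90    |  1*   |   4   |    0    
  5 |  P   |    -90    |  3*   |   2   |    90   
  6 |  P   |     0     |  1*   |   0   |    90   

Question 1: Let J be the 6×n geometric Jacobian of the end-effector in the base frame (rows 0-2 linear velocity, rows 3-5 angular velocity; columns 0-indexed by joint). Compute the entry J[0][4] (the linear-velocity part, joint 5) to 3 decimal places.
prismatic axis z_4 = (0.5000,-0.8660,0.0000)
J_v[:, 4] = z_4; J_ω[:, 4] = (0,0,0)
entry J[0][4] = 0.5000

0.500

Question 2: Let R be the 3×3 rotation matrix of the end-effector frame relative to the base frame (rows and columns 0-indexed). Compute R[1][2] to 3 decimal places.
End-effector z-axis (col 2 of R) = (-0.5000,0.8660,0.0000)
R[1][2] = 0.8660

0.866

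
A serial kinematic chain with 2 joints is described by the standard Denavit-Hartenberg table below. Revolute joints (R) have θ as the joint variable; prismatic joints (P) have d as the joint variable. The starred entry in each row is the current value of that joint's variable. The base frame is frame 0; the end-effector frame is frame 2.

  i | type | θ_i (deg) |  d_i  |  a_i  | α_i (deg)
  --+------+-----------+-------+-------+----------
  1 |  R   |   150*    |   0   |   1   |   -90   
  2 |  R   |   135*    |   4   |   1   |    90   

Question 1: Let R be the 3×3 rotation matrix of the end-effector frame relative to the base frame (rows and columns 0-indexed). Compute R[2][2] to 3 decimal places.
End-effector z-axis (col 2 of R) = (-0.6124,0.3536,-0.7071)
R[2][2] = -0.7071

-0.707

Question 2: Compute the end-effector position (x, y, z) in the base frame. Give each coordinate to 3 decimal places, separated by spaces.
after link 1: o_1 = (-0.8660, 0.5000, 0.0000)
after link 2: o_2 = (-2.2537, -3.3177, -0.7071)

-2.254 -3.318 -0.707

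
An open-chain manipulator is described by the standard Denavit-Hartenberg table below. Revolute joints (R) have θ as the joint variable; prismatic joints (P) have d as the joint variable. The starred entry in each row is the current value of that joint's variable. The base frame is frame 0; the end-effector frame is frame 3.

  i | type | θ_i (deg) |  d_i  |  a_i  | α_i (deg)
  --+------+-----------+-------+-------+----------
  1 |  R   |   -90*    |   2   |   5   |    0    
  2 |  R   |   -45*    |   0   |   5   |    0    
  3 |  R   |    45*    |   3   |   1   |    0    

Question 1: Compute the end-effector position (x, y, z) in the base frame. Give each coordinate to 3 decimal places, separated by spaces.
-3.536 -9.536 5.000

after link 1: o_1 = (0.0000, -5.0000, 2.0000)
after link 2: o_2 = (-3.5355, -8.5355, 2.0000)
after link 3: o_3 = (-3.5355, -9.5355, 5.0000)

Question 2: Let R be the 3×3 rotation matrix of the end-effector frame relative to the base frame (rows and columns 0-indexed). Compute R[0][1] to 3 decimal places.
End-effector y-axis (col 1 of R) = (1.0000,0.0000,0.0000)
R[0][1] = 1.0000

1.000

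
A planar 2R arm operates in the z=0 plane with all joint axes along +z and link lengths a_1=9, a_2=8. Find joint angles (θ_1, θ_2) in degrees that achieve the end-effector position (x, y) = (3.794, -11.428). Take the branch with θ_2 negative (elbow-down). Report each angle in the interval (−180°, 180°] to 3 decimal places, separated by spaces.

-30.000 -90.003

cos θ_2 = (144.9936−9²−8²)/(2·9·8) = -0.0000; θ_2 = -90.0025° (elbow-down)
β = atan2(-11.4280,3.7940) = -71.6343°; ψ = atan2(-8.0000,8.9996) = -41.6347°
θ_1 = β − ψ = -29.9996°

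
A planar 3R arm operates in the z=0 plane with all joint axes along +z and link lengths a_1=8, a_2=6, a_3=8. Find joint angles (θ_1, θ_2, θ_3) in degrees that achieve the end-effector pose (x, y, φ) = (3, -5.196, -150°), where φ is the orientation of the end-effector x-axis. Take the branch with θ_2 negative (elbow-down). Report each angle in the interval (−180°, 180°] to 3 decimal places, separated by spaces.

wrist centre = target − a_3·(cos φ, sin φ) = (9.9282, -1.1960)
cos θ_2 = (99.9996−8²−6²)/(2·8·6) = -0.0000; θ_2 = -90.0002° (elbow-down)
β = atan2(-1.1960,9.9282) = -6.8690°; ψ = atan2(-6.0000,8.0000) = -36.8700°
θ_1 = β − ψ = 30.0009°
θ_3 = φ − θ_1 − θ_2 = -90.0007° (wrapped to (-180°,180°])

30.001 -90.000 -90.001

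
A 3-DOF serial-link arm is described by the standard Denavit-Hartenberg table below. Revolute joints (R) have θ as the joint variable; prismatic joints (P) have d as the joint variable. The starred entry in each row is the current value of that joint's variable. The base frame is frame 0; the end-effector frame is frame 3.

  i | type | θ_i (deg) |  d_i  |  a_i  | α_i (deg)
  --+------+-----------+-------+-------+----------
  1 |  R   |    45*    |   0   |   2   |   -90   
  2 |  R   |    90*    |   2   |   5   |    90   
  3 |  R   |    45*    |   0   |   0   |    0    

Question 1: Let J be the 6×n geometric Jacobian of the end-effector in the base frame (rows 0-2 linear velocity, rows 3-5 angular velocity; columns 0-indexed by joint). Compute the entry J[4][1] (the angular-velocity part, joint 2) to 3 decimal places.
0.707

axis z_1 = (-0.7071,0.7071,0.0000); lever o_n−o_1 = (-1.4142,1.4142,-5.0000)
cross product → J_v[:, 1] = (-3.5355,-3.5355,-0.0000)
J_ω[:, 1] = z_1
entry J[4][1] = 0.7071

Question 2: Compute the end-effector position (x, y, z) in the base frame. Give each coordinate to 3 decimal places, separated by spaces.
0.000 2.828 -5.000

after link 1: o_1 = (1.4142, 1.4142, 0.0000)
after link 2: o_2 = (0.0000, 2.8284, -5.0000)
after link 3: o_3 = (0.0000, 2.8284, -5.0000)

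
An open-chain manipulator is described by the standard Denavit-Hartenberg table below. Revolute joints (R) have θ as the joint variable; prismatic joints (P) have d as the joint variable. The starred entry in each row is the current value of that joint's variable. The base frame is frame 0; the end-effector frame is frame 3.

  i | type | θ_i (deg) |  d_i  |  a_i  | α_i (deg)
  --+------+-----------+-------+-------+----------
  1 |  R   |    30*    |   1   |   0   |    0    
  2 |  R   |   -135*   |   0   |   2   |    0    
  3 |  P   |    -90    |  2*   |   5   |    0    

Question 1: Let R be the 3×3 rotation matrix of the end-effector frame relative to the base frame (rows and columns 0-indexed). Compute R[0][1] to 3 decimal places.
End-effector y-axis (col 1 of R) = (-0.2588,-0.9659,0.0000)
R[0][1] = -0.2588

-0.259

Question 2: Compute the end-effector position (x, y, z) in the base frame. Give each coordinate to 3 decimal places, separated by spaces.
after link 1: o_1 = (0.0000, 0.0000, 1.0000)
after link 2: o_2 = (-0.5176, -1.9319, 1.0000)
after link 3: o_3 = (-5.3473, -0.6378, 3.0000)

-5.347 -0.638 3.000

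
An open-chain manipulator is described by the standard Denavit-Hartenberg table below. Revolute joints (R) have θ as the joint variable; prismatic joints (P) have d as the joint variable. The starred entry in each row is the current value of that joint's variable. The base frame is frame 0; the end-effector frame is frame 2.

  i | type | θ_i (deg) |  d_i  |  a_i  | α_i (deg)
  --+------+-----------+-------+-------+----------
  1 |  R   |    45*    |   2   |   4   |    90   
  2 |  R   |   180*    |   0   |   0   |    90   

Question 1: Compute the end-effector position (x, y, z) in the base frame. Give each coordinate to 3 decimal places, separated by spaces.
after link 1: o_1 = (2.8284, 2.8284, 2.0000)
after link 2: o_2 = (2.8284, 2.8284, 2.0000)

2.828 2.828 2.000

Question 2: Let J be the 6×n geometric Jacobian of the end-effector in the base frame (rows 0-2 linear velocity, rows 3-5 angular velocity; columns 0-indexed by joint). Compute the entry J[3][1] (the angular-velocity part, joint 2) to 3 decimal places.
0.707

axis z_1 = (0.7071,-0.7071,0.0000); lever o_n−o_1 = (0.0000,0.0000,0.0000)
cross product → J_v[:, 1] = (-0.0000,0.0000,0.0000)
J_ω[:, 1] = z_1
entry J[3][1] = 0.7071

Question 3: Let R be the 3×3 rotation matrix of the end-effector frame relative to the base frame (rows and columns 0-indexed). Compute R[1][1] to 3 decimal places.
End-effector y-axis (col 1 of R) = (0.7071,-0.7071,0.0000)
R[1][1] = -0.7071

-0.707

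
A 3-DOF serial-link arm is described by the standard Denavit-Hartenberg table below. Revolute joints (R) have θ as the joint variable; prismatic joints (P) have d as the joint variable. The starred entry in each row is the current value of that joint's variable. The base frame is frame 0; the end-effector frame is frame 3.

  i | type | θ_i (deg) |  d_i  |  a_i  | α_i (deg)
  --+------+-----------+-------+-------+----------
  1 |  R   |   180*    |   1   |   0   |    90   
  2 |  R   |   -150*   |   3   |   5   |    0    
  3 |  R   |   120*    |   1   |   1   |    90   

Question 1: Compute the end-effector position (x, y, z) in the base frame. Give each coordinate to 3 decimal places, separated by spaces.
3.464 4.000 -2.000

after link 1: o_1 = (0.0000, 0.0000, 1.0000)
after link 2: o_2 = (4.3301, 3.0000, -1.5000)
after link 3: o_3 = (3.4641, 4.0000, -2.0000)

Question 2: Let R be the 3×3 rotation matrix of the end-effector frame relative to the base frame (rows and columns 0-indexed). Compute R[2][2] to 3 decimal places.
End-effector z-axis (col 2 of R) = (0.5000,0.0000,-0.8660)
R[2][2] = -0.8660

-0.866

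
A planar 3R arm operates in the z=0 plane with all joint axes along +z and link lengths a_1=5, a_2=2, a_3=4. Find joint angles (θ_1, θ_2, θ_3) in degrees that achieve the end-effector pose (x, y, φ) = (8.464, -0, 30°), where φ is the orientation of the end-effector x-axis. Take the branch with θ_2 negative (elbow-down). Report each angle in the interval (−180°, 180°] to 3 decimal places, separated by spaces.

wrist centre = target − a_3·(cos φ, sin φ) = (4.9999, -2.0000)
cos θ_2 = (28.9990−5²−2²)/(2·5·2) = -0.0001; θ_2 = -90.0029° (elbow-down)
β = atan2(-2.0000,4.9999) = -21.8018°; ψ = atan2(-2.0000,4.9999) = -21.8018°
θ_1 = β − ψ = -0.0000°
θ_3 = φ − θ_1 − θ_2 = 120.0029° (wrapped to (-180°,180°])

-0.000 -90.003 120.003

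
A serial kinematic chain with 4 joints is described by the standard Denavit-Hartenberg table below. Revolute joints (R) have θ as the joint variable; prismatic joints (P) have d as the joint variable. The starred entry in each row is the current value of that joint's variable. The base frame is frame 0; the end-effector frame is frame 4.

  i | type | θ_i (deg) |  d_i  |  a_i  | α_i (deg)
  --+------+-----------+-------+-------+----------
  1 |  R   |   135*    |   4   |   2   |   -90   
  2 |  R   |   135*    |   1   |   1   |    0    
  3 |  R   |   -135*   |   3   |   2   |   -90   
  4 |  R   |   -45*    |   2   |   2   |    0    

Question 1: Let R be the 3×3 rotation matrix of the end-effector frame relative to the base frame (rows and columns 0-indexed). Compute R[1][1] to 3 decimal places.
End-effector y-axis (col 1 of R) = (0.0000,1.0000,-0.0000)
R[1][1] = 1.0000

1.000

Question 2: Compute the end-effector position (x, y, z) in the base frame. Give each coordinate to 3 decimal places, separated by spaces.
-7.157 -0.500 1.293

after link 1: o_1 = (-1.4142, 1.4142, 4.0000)
after link 2: o_2 = (-1.6213, 0.2071, 3.2929)
after link 3: o_3 = (-5.1569, -0.5000, 3.2929)
after link 4: o_4 = (-7.1569, -0.5000, 1.2929)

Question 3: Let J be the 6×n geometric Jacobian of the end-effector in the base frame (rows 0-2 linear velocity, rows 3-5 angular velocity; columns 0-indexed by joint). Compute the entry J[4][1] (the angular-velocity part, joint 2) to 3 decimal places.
axis z_1 = (-0.7071,-0.7071,0.0000); lever o_n−o_1 = (-5.7426,-1.9142,-2.7071)
cross product → J_v[:, 1] = (1.9142,-1.9142,-2.7071)
J_ω[:, 1] = z_1
entry J[4][1] = -0.7071

-0.707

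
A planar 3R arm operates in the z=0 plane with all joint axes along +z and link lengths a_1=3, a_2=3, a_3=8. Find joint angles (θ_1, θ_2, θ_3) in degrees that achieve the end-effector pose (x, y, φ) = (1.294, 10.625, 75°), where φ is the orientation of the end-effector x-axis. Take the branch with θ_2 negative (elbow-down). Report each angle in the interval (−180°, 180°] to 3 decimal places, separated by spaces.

wrist centre = target − a_3·(cos φ, sin φ) = (-0.7766, 2.8976)
cos θ_2 = (8.9991−3²−3²)/(2·3·3) = -0.5001; θ_2 = -120.0034° (elbow-down)
β = atan2(2.8976,-0.7766) = 105.0027°; ψ = atan2(-2.5980,1.4998) = -60.0017°
θ_1 = β − ψ = 165.0044°
θ_3 = φ − θ_1 − θ_2 = 29.9990° (wrapped to (-180°,180°])

165.004 -120.003 29.999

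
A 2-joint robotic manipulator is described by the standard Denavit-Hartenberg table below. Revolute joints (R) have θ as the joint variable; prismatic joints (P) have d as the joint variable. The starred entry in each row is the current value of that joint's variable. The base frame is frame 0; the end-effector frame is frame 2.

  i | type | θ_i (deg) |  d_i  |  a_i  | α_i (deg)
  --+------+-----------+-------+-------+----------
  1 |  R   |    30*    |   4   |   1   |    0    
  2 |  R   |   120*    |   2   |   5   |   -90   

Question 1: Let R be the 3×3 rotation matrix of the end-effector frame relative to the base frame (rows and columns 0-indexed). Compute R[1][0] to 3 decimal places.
End-effector x-axis (col 0 of R) = (-0.8660,0.5000,0.0000)
R[1][0] = 0.5000

0.500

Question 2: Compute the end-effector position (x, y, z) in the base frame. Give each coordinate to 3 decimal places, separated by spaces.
after link 1: o_1 = (0.8660, 0.5000, 4.0000)
after link 2: o_2 = (-3.4641, 3.0000, 6.0000)

-3.464 3.000 6.000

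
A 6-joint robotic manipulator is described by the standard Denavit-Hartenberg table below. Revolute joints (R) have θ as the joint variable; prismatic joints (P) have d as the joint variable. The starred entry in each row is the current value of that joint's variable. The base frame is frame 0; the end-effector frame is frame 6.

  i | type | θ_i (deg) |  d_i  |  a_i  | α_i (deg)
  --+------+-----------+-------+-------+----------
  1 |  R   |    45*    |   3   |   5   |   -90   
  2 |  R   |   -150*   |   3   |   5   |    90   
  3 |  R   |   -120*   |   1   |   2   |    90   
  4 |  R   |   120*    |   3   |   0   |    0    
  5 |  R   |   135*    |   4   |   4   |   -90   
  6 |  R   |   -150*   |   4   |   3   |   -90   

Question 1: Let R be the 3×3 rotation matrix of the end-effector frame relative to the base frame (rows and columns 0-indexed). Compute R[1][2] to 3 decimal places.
End-effector z-axis (col 2 of R) = (0.2050,0.9758,0.0756)
R[1][2] = 0.9758

0.976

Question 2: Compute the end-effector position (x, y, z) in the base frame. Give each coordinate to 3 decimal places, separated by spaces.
after link 1: o_1 = (3.5355, 3.5355, 3.0000)
after link 2: o_2 = (-1.6476, 2.5950, 5.5000)
after link 3: o_3 = (-0.1641, 1.6291, 4.1340)
after link 4: o_4 = (0.3662, 4.2807, 2.8349)
after link 5: o_5 = (1.4884, 9.4993, 4.7078)
after link 6: o_6 = (5.3991, 8.9150, 1.6475)

5.399 8.915 1.647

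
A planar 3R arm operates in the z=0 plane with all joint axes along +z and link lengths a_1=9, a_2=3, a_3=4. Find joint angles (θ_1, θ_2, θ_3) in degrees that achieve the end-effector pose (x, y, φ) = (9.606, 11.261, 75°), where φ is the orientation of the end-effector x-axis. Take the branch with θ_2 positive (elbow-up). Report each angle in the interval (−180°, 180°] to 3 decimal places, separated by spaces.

29.996 45.010 -0.006

wrist centre = target − a_3·(cos φ, sin φ) = (8.5707, 7.3973)
cos θ_2 = (128.1773−9²−3²)/(2·9·3) = 0.7070; θ_2 = 45.0097° (elbow-up)
β = atan2(7.3973,8.5707) = 40.7971°; ψ = atan2(2.1217,11.1210) = 10.8012°
θ_1 = β − ψ = 29.9959°
θ_3 = φ − θ_1 − θ_2 = -0.0056° (wrapped to (-180°,180°])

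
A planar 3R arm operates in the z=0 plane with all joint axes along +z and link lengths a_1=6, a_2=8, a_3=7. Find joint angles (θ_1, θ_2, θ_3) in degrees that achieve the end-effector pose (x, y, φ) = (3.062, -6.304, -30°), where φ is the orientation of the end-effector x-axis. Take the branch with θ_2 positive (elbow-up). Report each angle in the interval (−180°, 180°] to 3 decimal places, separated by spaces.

120.003 149.998 59.999

wrist centre = target − a_3·(cos φ, sin φ) = (-3.0002, -2.8040)
cos θ_2 = (16.8635−6²−8²)/(2·6·8) = -0.8660; θ_2 = 149.9977° (elbow-up)
β = atan2(-2.8040,-3.0002) = -136.9358°; ψ = atan2(4.0003,-0.9280) = 103.0613°
θ_1 = β − ψ = -239.9971°
θ_3 = φ − θ_1 − θ_2 = 59.9994° (wrapped to (-180°,180°])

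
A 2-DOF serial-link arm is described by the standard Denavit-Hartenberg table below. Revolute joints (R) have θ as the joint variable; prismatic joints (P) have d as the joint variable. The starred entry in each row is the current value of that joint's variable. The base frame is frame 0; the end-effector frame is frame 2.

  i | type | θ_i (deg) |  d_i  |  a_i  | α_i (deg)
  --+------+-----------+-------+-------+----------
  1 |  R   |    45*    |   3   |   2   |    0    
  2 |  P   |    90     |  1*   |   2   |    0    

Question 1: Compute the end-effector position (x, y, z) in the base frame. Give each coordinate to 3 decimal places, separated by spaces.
after link 1: o_1 = (1.4142, 1.4142, 3.0000)
after link 2: o_2 = (0.0000, 2.8284, 4.0000)

0.000 2.828 4.000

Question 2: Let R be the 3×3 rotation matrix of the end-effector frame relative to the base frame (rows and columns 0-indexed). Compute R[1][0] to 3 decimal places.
End-effector x-axis (col 0 of R) = (-0.7071,0.7071,0.0000)
R[1][0] = 0.7071

0.707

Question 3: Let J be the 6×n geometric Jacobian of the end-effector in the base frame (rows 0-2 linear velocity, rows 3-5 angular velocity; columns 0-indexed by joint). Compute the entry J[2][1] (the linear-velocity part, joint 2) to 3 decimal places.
1.000

prismatic axis z_1 = (0.0000,0.0000,1.0000)
J_v[:, 1] = z_1; J_ω[:, 1] = (0,0,0)
entry J[2][1] = 1.0000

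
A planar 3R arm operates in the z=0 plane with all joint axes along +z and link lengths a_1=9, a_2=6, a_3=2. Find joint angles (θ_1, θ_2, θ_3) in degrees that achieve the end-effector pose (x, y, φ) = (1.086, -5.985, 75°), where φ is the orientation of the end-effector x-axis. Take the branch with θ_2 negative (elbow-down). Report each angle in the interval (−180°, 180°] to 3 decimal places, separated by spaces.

-45.000 -120.000 -119.999

wrist centre = target − a_3·(cos φ, sin φ) = (0.5684, -7.9169)
cos θ_2 = (62.9996−9²−6²)/(2·9·6) = -0.5000; θ_2 = -120.0003° (elbow-down)
β = atan2(-7.9169,0.5684) = -85.8937°; ψ = atan2(-5.1961,6.0000) = -40.8934°
θ_1 = β − ψ = -45.0003°
θ_3 = φ − θ_1 − θ_2 = -119.9995° (wrapped to (-180°,180°])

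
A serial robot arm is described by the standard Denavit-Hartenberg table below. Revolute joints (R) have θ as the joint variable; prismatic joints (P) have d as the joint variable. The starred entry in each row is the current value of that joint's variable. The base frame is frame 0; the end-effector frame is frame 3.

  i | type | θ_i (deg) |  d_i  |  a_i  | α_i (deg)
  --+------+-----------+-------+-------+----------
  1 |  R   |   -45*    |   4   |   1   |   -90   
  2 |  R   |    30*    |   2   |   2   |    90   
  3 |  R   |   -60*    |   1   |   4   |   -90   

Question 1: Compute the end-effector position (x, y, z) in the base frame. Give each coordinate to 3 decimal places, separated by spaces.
2.475 -4.545 2.866

after link 1: o_1 = (0.7071, -0.7071, 4.0000)
after link 2: o_2 = (3.3461, -0.5176, 3.0000)
after link 3: o_3 = (2.4749, -4.5454, 2.8660)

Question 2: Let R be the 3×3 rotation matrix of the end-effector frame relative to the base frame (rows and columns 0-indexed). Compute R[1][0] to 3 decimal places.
-0.919

End-effector x-axis (col 0 of R) = (-0.3062,-0.9186,-0.2500)
R[1][0] = -0.9186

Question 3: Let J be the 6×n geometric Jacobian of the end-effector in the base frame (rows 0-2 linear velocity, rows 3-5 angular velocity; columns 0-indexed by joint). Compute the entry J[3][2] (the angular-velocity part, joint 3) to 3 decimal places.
0.354

axis z_2 = (0.3536,-0.3536,0.8660); lever o_n−o_2 = (-0.8712,-4.0278,-0.1340)
cross product → J_v[:, 2] = (3.5355,-0.7071,-1.7321)
J_ω[:, 2] = z_2
entry J[3][2] = 0.3536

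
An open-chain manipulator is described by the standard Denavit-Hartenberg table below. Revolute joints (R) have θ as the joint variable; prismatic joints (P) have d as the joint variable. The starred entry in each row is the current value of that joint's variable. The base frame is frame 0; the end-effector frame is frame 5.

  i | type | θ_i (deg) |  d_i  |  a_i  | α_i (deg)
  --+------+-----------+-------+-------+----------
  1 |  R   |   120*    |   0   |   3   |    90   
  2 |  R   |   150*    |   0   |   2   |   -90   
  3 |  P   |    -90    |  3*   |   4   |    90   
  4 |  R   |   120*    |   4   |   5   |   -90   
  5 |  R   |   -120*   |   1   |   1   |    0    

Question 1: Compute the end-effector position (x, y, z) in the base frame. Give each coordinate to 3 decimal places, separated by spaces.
after link 1: o_1 = (-1.5000, 2.5981, 0.0000)
after link 2: o_2 = (-0.6340, 1.0981, 1.0000)
after link 3: o_3 = (3.5801, 1.7990, -1.5981)
after link 4: o_4 = (0.7655, 1.6740, -7.3481)
after link 5: o_5 = (-0.3762, 2.4196, -6.9731)

-0.376 2.420 -6.973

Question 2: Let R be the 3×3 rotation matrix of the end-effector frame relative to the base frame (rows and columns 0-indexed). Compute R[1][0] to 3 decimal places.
End-effector x-axis (col 0 of R) = (-0.2667,0.9620,-0.0580)
R[1][0] = 0.9620

0.962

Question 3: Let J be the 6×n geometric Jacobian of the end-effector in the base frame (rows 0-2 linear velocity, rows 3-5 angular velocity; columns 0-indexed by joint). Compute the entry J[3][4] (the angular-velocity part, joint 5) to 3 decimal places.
axis z_4 = (-0.8750,-0.2165,0.4330); lever o_n−o_4 = (-1.1417,0.7455,0.3750)
cross product → J_v[:, 4] = (-0.4040,-0.1663,-0.8995)
J_ω[:, 4] = z_4
entry J[3][4] = -0.8750

-0.875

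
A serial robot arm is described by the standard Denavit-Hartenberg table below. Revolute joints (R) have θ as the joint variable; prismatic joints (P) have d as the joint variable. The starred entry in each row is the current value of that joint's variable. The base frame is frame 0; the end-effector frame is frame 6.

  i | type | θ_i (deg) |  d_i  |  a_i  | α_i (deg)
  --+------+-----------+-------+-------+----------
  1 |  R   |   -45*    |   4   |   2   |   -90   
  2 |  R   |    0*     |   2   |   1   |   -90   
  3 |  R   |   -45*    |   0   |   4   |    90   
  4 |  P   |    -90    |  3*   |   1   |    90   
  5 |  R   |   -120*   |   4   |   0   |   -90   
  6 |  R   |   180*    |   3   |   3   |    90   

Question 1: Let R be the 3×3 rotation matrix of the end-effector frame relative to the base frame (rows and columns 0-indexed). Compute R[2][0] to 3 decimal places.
End-effector x-axis (col 0 of R) = (0.0000,0.8660,0.5000)
R[2][0] = 0.5000

0.500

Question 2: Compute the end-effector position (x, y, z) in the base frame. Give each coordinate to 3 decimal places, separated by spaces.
3.536 3.391 9.098

after link 1: o_1 = (1.4142, -1.4142, 4.0000)
after link 2: o_2 = (3.5355, -0.7071, 4.0000)
after link 3: o_3 = (7.5355, -0.7071, 4.0000)
after link 4: o_4 = (7.5355, 2.2929, 5.0000)
after link 5: o_5 = (3.5355, 2.2929, 5.0000)
after link 6: o_6 = (3.5355, 3.3910, 9.0981)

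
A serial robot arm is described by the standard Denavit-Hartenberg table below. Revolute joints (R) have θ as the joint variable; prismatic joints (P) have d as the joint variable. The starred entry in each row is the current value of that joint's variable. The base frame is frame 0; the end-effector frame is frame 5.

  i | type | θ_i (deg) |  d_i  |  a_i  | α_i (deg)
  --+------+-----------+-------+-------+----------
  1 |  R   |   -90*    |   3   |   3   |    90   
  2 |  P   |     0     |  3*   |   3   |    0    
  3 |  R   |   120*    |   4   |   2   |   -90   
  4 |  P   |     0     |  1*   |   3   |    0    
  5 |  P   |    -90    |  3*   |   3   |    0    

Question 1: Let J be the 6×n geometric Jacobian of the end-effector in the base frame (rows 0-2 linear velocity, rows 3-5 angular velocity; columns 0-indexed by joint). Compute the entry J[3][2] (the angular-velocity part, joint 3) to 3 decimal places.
axis z_2 = (-1.0000,-0.0000,0.0000); lever o_n−o_2 = (-7.0000,5.9641,2.3301)
cross product → J_v[:, 2] = (-0.0000,2.3301,-5.9641)
J_ω[:, 2] = z_2
entry J[3][2] = -1.0000

-1.000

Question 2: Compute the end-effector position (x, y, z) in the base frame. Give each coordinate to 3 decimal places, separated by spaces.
-10.000 -0.036 5.330

after link 1: o_1 = (0.0000, -3.0000, 3.0000)
after link 2: o_2 = (-3.0000, -6.0000, 3.0000)
after link 3: o_3 = (-7.0000, -5.0000, 4.7321)
after link 4: o_4 = (-7.0000, -2.6340, 6.8301)
after link 5: o_5 = (-10.0000, -0.0359, 5.3301)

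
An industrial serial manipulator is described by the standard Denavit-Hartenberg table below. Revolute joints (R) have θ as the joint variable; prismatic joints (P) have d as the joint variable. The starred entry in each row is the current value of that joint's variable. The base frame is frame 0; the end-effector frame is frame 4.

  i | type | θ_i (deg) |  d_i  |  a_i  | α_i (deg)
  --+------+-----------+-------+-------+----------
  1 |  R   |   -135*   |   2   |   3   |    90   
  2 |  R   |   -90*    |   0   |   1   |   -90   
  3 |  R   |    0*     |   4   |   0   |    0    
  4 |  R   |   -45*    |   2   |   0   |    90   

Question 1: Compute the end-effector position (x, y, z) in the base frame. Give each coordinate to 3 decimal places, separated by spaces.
-6.364 -6.364 1.000

after link 1: o_1 = (-2.1213, -2.1213, 2.0000)
after link 2: o_2 = (-2.1213, -2.1213, 1.0000)
after link 3: o_3 = (-4.9497, -4.9497, 1.0000)
after link 4: o_4 = (-6.3640, -6.3640, 1.0000)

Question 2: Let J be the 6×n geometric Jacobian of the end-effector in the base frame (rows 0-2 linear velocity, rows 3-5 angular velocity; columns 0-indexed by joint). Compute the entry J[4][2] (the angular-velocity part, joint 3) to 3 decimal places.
-0.707

axis z_2 = (-0.7071,-0.7071,0.0000); lever o_n−o_2 = (-4.2426,-4.2426,0.0000)
cross product → J_v[:, 2] = (-0.0000,0.0000,0.0000)
J_ω[:, 2] = z_2
entry J[4][2] = -0.7071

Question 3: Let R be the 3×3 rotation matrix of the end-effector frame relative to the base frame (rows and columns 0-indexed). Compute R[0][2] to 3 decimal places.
End-effector z-axis (col 2 of R) = (-0.5000,0.5000,0.7071)
R[0][2] = -0.5000

-0.500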